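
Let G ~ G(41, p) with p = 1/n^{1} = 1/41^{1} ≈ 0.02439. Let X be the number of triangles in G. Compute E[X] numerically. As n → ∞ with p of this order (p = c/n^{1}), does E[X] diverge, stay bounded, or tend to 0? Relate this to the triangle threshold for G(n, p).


Number of potential triangles: C(41, 3) = 10660.
Each occurs with probability p³ ≈ (0.02439)³ ≈ 1.4509366e-05.
By linearity: E[X] = C(41, 3)·p³ ≈ 10660 · 1.4509366e-05 ≈ 0.15467.
Here α = 1, so p = 1/n is exactly at the triangle threshold p ~ 1/n. Asymptotically E[X] → c³/6 = 1³/6 = 1/6 ≈ 0.16667, a bounded constant. In this regime the triangle count is asymptotically Poisson(c³/6).

E[X] ≈ 0.15467; in regime p = Θ(1/n^{1}) E[X] stays bounded (at the triangle threshold p ~ 1/n).


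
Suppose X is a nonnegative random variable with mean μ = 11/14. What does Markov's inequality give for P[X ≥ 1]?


μ = E[X] = 11/14, a = 1.
Markov: P[X ≥ 1] ≤ μ/a = (11/14)/1 = 11/14.
Numerically: ≈ 0.786.
(Since a = 1 > μ = 0.786, the bound 11/14 is < 1 and informative.)

P[X ≥ 1] ≤ 11/14 ≈ 0.786.


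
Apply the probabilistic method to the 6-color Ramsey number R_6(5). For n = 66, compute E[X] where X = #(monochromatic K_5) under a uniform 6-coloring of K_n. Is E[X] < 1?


E[X] = C(66, 5) · 6^{1 − 10} = 8936928 · 6^{−9} = 8936928/10077696.
As a reduced fraction: E[X] = 31031/34992 ≈ 0.88680.
Is E[X] < 1? YES.
Since E[X] < 1, there exists a 6-coloring of K_{66} with no monochromatic K_5; hence R_6(5) > 66.

E[X] = 31031/34992 ≈ 0.88680; E[X] < 1, so R_6(5) > 66.


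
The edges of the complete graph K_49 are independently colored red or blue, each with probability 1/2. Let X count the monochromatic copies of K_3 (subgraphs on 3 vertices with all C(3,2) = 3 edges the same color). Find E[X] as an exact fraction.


Let X = Σ_S X_S over the C(49, 3) = 18424 subsets S of size 3, where X_S = 1 if the K_3 on S is monochromatic.
For a fixed S, the K_3 on S has C(3, 2) = 3 edges. P[all 3 edges red] = (1/2)^3, and likewise for blue, so P[monochromatic] = 2·(1/2)^3 = 2^{1 − 3} = 1/4.
By linearity: E[X] = C(49, 3) · 2^{1 − 3} = 18424 · 1/4 = 4606.
Numerically: E[X] ≈ 4606.00000.

E[X] = C(49,3)·2^(1−C(3,2)) = 4606 ≈ 4606.00000.


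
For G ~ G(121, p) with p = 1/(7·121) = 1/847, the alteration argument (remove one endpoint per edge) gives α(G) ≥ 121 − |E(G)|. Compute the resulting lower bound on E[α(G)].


E[|E(G)|] = C(121, 2)·p = 7260 · (1/847) = 60/7.
E[α(G)] ≥ n − E[|E(G)|] = 121 − 60/7 = 787/7.
Numerically: ≈ 112.429.
(This is only a lower bound; the true E[α(G)] may be larger.)

E[α(G)] ≥ 787/7 ≈ 112.429.


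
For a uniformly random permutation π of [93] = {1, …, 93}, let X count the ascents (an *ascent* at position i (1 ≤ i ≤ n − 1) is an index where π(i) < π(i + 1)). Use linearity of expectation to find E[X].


Write X = Σ X_I over i = 1, …, 92, with X_I the indicator of one ascent.
There are 92 indicators.
For each fixed i, the pair (π(i), π(i+1)) is a uniformly random ordered pair of distinct values from {1, …, 93}; by symmetry P[π(i) < π(i+1)] = 1/2.
By linearity: E[X] = 92 · (1/2) = (93 − 1) · (1/2) = 46 ≈ 46.0000.

E[X] = 46 = 46.0000.


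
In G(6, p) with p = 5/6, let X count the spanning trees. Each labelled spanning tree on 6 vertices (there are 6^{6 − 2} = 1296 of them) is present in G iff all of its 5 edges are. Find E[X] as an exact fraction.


K_6 has 6^{6 − 2} = 1296 labelled spanning trees.
For each such spanning tree H, let X_H = 1 if all 5 edges of H are present in G. Then P[X_H = 1] = p^{5} = (5/6)^{5} = 3125/7776.
By linearity of expectation: E[X] = Σ_H E[X_H] = 1296 · p^{5} = 1296 · 3125/7776 = 3125/6.
Numerically: E[X] ≈ 521.

E[X] = 1296 · (5/6)^{5} = 3125/6 ≈ 521.


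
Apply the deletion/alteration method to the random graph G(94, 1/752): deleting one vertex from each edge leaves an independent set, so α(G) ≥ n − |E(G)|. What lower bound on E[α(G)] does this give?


E[|E(G)|] = C(94, 2)·p = 4371 · (1/752) = 93/16.
E[α(G)] ≥ n − E[|E(G)|] = 94 − 93/16 = 1411/16.
Numerically: ≈ 88.18750.
(This is only a lower bound; the true E[α(G)] may be larger.)

E[α(G)] ≥ 1411/16 ≈ 88.18750.


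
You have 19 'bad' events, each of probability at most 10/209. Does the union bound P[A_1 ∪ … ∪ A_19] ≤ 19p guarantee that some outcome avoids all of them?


Union bound: P[∪_{i=1}^{19} A_i] ≤ Σ_i P[A_i] ≤ 19·p = 19·(10/209) = 10/11.
Numerically: 10/11 ≈ 0.9091.
Is 10/11 < 1? YES.
Since P[∪ A_i] ≤ 10/11 < 1, the complement has P[∩ A_i^c] ≥ 1 − 10/11 = 1/11 > 0, so some outcome avoids every A_i.

19·p = 10/11 ≈ 0.9091; existence CERTIFIED by the union bound.


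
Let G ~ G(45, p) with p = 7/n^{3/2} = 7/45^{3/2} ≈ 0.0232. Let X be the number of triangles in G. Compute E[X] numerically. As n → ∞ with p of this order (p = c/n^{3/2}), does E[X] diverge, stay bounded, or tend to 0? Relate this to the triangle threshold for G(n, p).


Number of potential triangles: C(45, 3) = 14190.
Each occurs with probability p³ ≈ (0.0232)³ ≈ 1.24692e-05.
By linearity: E[X] = C(45, 3)·p³ ≈ 14190 · 1.24692e-05 ≈ 0.177.
Since α = 3/2 > 1, p = c/n^{3/2} = o(1/n) is below the triangle threshold p ~ 1/n. Asymptotically E[X] ~ (c³/6)·n^{3(1−α)} = (7³/6)·n^{-1.5} → 0, so by Markov's inequality G has no triangles w.h.p.

E[X] ≈ 0.177; in regime p = Θ(1/n^{3/2}) E[X] tends to 0 (below the triangle threshold p ~ 1/n).


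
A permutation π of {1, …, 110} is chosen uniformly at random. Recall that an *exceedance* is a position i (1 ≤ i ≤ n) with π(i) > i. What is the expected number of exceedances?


Write X = Σ_{i=1}^{110} X_i, where X_i = 1_{π(i) > i}.
For each fixed i, π(i) is uniform over {1, …, 110} (marginal of a uniform permutation), so P[π(i) > i] = (n − i)/n. Summing: Σ_{i=1}^{110} (n − i)/n = (0 + 1 + … + 109)/110 = 110(110 − 1)/(2·110) = (110 − 1)/2.
Hence E[X] = Σ_{i=1}^{110} (110 − i)/110 = 109/2 ≈ 54.5000.

E[X] = 109/2 = 54.5000.


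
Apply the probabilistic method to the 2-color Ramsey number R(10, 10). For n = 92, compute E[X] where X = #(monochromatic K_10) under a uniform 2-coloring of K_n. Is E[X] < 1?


E[X] = C(92, 10) · 2^{1 − 45} = 7210666060598 · 2^{−44} = 7210666060598/17592186044416.
As a reduced fraction: E[X] = 3605333030299/8796093022208 ≈ 0.4098789.
Is E[X] < 1? YES.
Since E[X] < 1, there exists a 2-coloring of K_{92} with no monochromatic K_10; hence R(10, 10) > 92.

E[X] = 3605333030299/8796093022208 ≈ 0.4098789; E[X] < 1, so R(10, 10) > 92.


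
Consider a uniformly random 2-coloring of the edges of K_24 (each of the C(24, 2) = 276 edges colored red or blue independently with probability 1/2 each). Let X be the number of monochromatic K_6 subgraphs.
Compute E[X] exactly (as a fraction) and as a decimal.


Let X = Σ_S X_S over the C(24, 6) = 134596 subsets S of size 6, where X_S = 1 if the K_6 on S is monochromatic.
For a fixed S, the K_6 on S has C(6, 2) = 15 edges. P[all 15 edges red] = (1/2)^15, and likewise for blue, so P[monochromatic] = 2·(1/2)^15 = 2^{1 − 15} = 1/16384.
By linearity of expectation: E[X] = C(24, 6) · 2^{1 − 15} = 134596 · 1/16384 = 33649/4096.
Numerically: E[X] ≈ 8.21509.

E[X] = C(24,6)·2^(1−C(6,2)) = 33649/4096 ≈ 8.21509.


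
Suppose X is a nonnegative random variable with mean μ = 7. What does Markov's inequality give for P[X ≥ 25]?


μ = E[X] = 7, a = 25.
Markov: P[X ≥ 25] ≤ μ/a = (7)/25 = 7/25.
Numerically: ≈ 0.280.
(Since a = 25 > μ = 7.000, the bound 7/25 is < 1 and informative.)

P[X ≥ 25] ≤ 7/25 ≈ 0.280.


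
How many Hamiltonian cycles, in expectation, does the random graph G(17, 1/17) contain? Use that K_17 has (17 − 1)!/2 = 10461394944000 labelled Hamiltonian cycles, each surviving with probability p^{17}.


K_17 has (17 − 1)!/2 = 10461394944000 labelled Hamiltonian cycles.
For each such Hamiltonian cycle H, let X_H = 1 if all 17 edges of H are present in G. Then P[X_H = 1] = p^{17} = (1/17)^{17} = 1/827240261886336764177.
By linearity: E[X] = Σ_H E[X_H] = 10461394944000 · p^{17} = 10461394944000 · 1/827240261886336764177 = 10461394944000/827240261886336764177.
Numerically: E[X] ≈ 1.26461e-08.

E[X] = 10461394944000 · (1/17)^{17} = 10461394944000/827240261886336764177 ≈ 1.26461e-08.


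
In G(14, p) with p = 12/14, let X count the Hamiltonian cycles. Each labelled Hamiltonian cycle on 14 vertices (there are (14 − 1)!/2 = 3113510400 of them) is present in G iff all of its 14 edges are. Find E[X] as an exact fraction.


K_14 has (14 − 1)!/2 = 3113510400 labelled Hamiltonian cycles.
For each such Hamiltonian cycle H, let X_H = 1 if all 14 edges of H are present in G. Then P[X_H = 1] = p^{14} = (6/7)^{14} = 78364164096/678223072849.
By linearity: E[X] = Σ_H E[X_H] = 3113510400 · p^{14} = 3113510400 · 78364164096/678223072849 = 34855377128600371200/96889010407.
Numerically: E[X] ≈ 3.597e+08.

E[X] = 3113510400 · (6/7)^{14} = 34855377128600371200/96889010407 ≈ 3.597e+08.


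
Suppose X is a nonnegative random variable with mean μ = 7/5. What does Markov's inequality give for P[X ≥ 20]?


μ = E[X] = 7/5, a = 20.
Markov: P[X ≥ 20] ≤ μ/a = (7/5)/20 = 7/100.
Numerically: ≈ 0.070.
(Since a = 20 > μ = 1.400, the bound 7/100 is < 1 and informative.)

P[X ≥ 20] ≤ 7/100 ≈ 0.070.


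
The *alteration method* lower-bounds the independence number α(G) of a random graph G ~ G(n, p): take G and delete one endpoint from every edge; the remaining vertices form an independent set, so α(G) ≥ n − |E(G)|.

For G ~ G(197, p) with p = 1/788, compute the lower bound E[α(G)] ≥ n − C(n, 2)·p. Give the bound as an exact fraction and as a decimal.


E[|E(G)|] = C(197, 2)·p = 19306 · (1/788) = 49/2.
E[α(G)] ≥ n − E[|E(G)|] = 197 − 49/2 = 345/2.
Numerically: ≈ 172.500000.
(This is only a lower bound; the true E[α(G)] may be larger.)

E[α(G)] ≥ 345/2 ≈ 172.500000.


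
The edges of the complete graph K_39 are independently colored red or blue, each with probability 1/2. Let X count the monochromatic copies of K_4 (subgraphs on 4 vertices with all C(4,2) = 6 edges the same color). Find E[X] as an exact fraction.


Let X = Σ_S X_S over the C(39, 4) = 82251 subsets S of size 4, where X_S = 1 if the K_4 on S is monochromatic.
For a fixed S, the K_4 on S has C(4, 2) = 6 edges. P[all 6 edges red] = (1/2)^6, and likewise for blue, so P[monochromatic] = 2·(1/2)^6 = 2^{1 − 6} = 1/32.
Summing: E[X] = C(39, 4) · 2^{1 − 6} = 82251 · 1/32 = 82251/32.
Numerically: E[X] ≈ 2570.3438.

E[X] = C(39,4)·2^(1−C(4,2)) = 82251/32 ≈ 2570.3438.


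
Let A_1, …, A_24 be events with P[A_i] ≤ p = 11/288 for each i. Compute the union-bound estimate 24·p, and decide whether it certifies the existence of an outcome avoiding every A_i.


Union bound: P[∪_{i=1}^{24} A_i] ≤ Σ_i P[A_i] ≤ 24·p = 24·(11/288) = 11/12.
Numerically: 11/12 ≈ 0.917.
Is 11/12 < 1? YES.
Since P[∪ A_i] ≤ 11/12 < 1, the complement has P[∩ A_i^c] ≥ 1 − 11/12 = 1/12 > 0, so some outcome avoids every A_i.

24·p = 11/12 ≈ 0.917; existence CERTIFIED by the union bound.


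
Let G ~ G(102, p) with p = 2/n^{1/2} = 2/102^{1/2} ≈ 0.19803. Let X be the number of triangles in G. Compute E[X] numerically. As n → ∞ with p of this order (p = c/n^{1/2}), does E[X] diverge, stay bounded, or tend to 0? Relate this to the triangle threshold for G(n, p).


Number of potential triangles: C(102, 3) = 171700.
Each occurs with probability p³ ≈ (0.19803)³ ≈ 7.7658631e-03.
By linearity: E[X] = C(102, 3)·p³ ≈ 171700 · 7.7658631e-03 ≈ 1333.39869.
Since α = 1/2 < 1, p = c/n^{1/2} ≫ 1/n is above the triangle threshold p ~ 1/n. Asymptotically E[X] ~ (c³/6)·n^{3(1−α)} = (2³/6)·n^{1.5} → ∞; triangles are abundant w.h.p.

E[X] ≈ 1333.39869; in regime p = Θ(1/n^{1/2}) E[X] diverges (above the triangle threshold p ~ 1/n).


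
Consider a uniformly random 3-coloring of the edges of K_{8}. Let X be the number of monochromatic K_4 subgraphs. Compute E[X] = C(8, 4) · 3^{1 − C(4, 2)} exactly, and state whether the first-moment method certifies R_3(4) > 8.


E[X] = C(8, 4) · 3^{1 − 6} = 70 · 3^{−5} = 70/243.
As a reduced fraction: E[X] = 70/243 ≈ 0.288066.
Is E[X] < 1? YES.
Since E[X] < 1, there exists a 3-coloring of K_{8} with no monochromatic K_4; hence R_3(4) > 8.

E[X] = 70/243 ≈ 0.288066; E[X] < 1, so R_3(4) > 8.


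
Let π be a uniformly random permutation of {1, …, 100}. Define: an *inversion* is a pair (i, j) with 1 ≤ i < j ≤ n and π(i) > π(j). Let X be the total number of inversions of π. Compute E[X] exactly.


Write X = Σ X_I over the C(100, 2) = 4950 pairs i < j, with X_I the indicator of one inversion.
There are 4950 indicators.
For each fixed pair i < j, the values π(i) and π(j) are two distinct elements of {1, …, 100} in uniformly random order; by symmetry P[π(i) > π(j)] = 1/2.
By linearity: E[X] = 4950 · (1/2) = C(100, 2) · (1/2) = 4950/2 = 2475 ≈ 2475.0000.

E[X] = 2475 = 2475.0000.


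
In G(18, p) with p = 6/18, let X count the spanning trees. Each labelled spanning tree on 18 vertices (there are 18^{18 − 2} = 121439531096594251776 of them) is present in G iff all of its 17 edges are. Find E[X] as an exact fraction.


K_18 has 18^{18 − 2} = 121439531096594251776 labelled spanning trees.
For each such spanning tree H, let X_H = 1 if all 17 edges of H are present in G. Then P[X_H = 1] = p^{17} = (1/3)^{17} = 1/129140163.
By linearity: E[X] = Σ_H E[X_H] = 121439531096594251776 · p^{17} = 121439531096594251776 · 1/129140163 = 940369969152.
Numerically: E[X] ≈ 9.4037e+11.

E[X] = 121439531096594251776 · (1/3)^{17} = 940369969152 ≈ 9.4037e+11.


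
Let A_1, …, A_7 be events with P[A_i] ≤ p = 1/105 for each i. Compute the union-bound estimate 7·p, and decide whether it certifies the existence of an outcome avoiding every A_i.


Union bound: P[∪_{i=1}^{7} A_i] ≤ Σ_i P[A_i] ≤ 7·p = 7·(1/105) = 1/15.
Numerically: 1/15 ≈ 0.06667.
Is 1/15 < 1? YES.
Since P[∪ A_i] ≤ 1/15 < 1, the complement has P[∩ A_i^c] ≥ 1 − 1/15 = 14/15 > 0, so some outcome avoids every A_i.

7·p = 1/15 ≈ 0.06667; existence CERTIFIED by the union bound.


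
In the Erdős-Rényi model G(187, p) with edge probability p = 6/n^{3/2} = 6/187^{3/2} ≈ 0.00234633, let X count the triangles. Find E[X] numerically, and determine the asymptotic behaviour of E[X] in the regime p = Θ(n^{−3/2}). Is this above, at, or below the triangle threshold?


Number of potential triangles: C(187, 3) = 1072445.
Each occurs with probability p³ ≈ (0.00234633)³ ≈ 1.29171446e-08.
By linearity: E[X] = C(187, 3)·p³ ≈ 1072445 · 1.29171446e-08 ≈ 0.013853.
Since α = 3/2 > 1, p = c/n^{3/2} = o(1/n) is below the triangle threshold p ~ 1/n. Asymptotically E[X] ~ (c³/6)·n^{3(1−α)} = (6³/6)·n^{-1.5} → 0, so by Markov's inequality G has no triangles w.h.p.

E[X] ≈ 0.013853; in regime p = Θ(1/n^{3/2}) E[X] tends to 0 (below the triangle threshold p ~ 1/n).


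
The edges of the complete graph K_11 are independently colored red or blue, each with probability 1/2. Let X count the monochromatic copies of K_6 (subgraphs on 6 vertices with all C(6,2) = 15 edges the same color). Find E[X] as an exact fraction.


Let X = Σ_S X_S over the C(11, 6) = 462 subsets S of size 6, where X_S = 1 if the K_6 on S is monochromatic.
For a fixed S, the K_6 on S has C(6, 2) = 15 edges. P[all 15 edges red] = (1/2)^15, and likewise for blue, so P[monochromatic] = 2·(1/2)^15 = 2^{1 − 15} = 1/16384.
By linearity: E[X] = C(11, 6) · 2^{1 − 15} = 462 · 1/16384 = 231/8192.
Numerically: E[X] ≈ 0.02820.

E[X] = C(11,6)·2^(1−C(6,2)) = 231/8192 ≈ 0.02820.


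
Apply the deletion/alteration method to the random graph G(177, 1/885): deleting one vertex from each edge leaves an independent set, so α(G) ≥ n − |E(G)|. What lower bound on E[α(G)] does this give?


E[|E(G)|] = C(177, 2)·p = 15576 · (1/885) = 88/5.
E[α(G)] ≥ n − E[|E(G)|] = 177 − 88/5 = 797/5.
Numerically: ≈ 159.400.
(This is only a lower bound; the true E[α(G)] may be larger.)

E[α(G)] ≥ 797/5 ≈ 159.400.


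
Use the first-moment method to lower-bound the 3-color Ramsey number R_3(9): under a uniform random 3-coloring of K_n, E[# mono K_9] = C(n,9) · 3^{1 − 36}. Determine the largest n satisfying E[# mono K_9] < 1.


We need C(n, 9) · 3^{1 − 36} < 1, i.e. C(n, 9) < 3^{36 − 1} = 50031545098999707.
Check values of n near the boundary:
  n = 299: C(299, 9) = 46610674441390059; 46610674441390059 < 50031545098999707? YES
  n = 300: C(300, 9) = 48052241692154700; 48052241692154700 < 50031545098999707? YES
  n = 301: C(301, 9) = 49533303936090975; 49533303936090975 < 50031545098999707? YES
  n = 302: C(302, 9) = 51054804739588650; 51054804739588650 < 50031545098999707? NO
  n = 303: C(303, 9) = 52617706925494425; 52617706925494425 < 50031545098999707? NO
The largest n with C(n, 9) < 50031545098999707 is n = 301 (where E[X] = 16511101312030325/16677181699666569 ≈ 0.9900415). Hence R_3(9) > 301, i.e. R_3(9) ≥ 302.

Largest n = 301; hence R_3(9) > 301.


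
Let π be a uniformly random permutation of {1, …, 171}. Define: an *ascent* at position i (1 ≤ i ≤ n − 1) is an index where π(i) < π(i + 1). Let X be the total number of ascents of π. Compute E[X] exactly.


Write X = Σ X_I over i = 1, …, 170, with X_I the indicator of one ascent.
There are 170 indicators.
For each fixed i, the pair (π(i), π(i+1)) is a uniformly random ordered pair of distinct values from {1, …, 171}; by symmetry P[π(i) < π(i+1)] = 1/2.
By linearity: E[X] = 170 · (1/2) = (171 − 1) · (1/2) = 85 ≈ 85.000.

E[X] = 85 = 85.000.


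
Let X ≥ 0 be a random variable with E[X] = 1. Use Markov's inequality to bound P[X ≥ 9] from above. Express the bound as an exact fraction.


μ = E[X] = 1, a = 9.
Markov: P[X ≥ 9] ≤ μ/a = (1)/9 = 1/9.
Numerically: ≈ 0.1111.
(Since a = 9 > μ = 1.0000, the bound 1/9 is < 1 and informative.)

P[X ≥ 9] ≤ 1/9 ≈ 0.1111.


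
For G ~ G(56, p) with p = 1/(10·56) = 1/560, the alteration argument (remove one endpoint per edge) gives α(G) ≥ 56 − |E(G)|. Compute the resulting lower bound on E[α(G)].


E[|E(G)|] = C(56, 2)·p = 1540 · (1/560) = 11/4.
E[α(G)] ≥ n − E[|E(G)|] = 56 − 11/4 = 213/4.
Numerically: ≈ 53.250.
(This is only a lower bound; the true E[α(G)] may be larger.)

E[α(G)] ≥ 213/4 ≈ 53.250.


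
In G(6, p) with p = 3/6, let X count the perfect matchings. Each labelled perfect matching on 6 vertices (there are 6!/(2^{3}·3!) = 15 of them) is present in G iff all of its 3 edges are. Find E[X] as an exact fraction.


K_6 has 6!/(2^{3}·3!) = 15 labelled perfect matchings.
For each such perfect matching H, let X_H = 1 if all 3 edges of H are present in G. Then P[X_H = 1] = p^{3} = (1/2)^{3} = 1/8.
Summing the indicators: E[X] = Σ_H E[X_H] = 15 · p^{3} = 15 · 1/8 = 15/8.
Numerically: E[X] ≈ 1.88.

E[X] = 15 · (1/2)^{3} = 15/8 ≈ 1.88.


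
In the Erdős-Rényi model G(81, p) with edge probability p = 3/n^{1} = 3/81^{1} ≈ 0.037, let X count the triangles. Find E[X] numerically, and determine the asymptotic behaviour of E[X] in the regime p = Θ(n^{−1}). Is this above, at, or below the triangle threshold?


Number of potential triangles: C(81, 3) = 85320.
Each occurs with probability p³ ≈ (0.037)³ ≈ 5.08053e-05.
By linearity: E[X] = C(81, 3)·p³ ≈ 85320 · 5.08053e-05 ≈ 4.335.
Here α = 1, so p = 3/n is exactly at the triangle threshold p ~ 1/n. Asymptotically E[X] → c³/6 = 3³/6 = 9/2 ≈ 4.500, a bounded constant. In this regime the triangle count is asymptotically Poisson(c³/6).

E[X] ≈ 4.335; in regime p = Θ(1/n^{1}) E[X] stays bounded (at the triangle threshold p ~ 1/n).


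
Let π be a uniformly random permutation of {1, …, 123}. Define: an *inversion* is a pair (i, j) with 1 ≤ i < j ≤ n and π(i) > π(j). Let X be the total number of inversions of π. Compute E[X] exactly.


Write X = Σ X_I over the C(123, 2) = 7503 pairs i < j, with X_I the indicator of one inversion.
There are 7503 indicators.
For each fixed pair i < j, the values π(i) and π(j) are two distinct elements of {1, …, 123} in uniformly random order; by symmetry P[π(i) > π(j)] = 1/2.
By linearity: E[X] = 7503 · (1/2) = C(123, 2) · (1/2) = 7503/2 = 7503/2 ≈ 3751.500000.

E[X] = 7503/2 = 3751.500000.


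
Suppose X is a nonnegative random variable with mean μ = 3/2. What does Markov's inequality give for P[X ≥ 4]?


μ = E[X] = 3/2, a = 4.
Markov: P[X ≥ 4] ≤ μ/a = (3/2)/4 = 3/8.
Numerically: ≈ 0.375.
(Since a = 4 > μ = 1.500, the bound 3/8 is < 1 and informative.)

P[X ≥ 4] ≤ 3/8 ≈ 0.375.


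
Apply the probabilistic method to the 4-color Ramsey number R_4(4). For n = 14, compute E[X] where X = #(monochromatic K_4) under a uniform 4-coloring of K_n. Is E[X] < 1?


E[X] = C(14, 4) · 4^{1 − 6} = 1001 · 4^{−5} = 1001/1024.
As a reduced fraction: E[X] = 1001/1024 ≈ 0.977539.
Is E[X] < 1? YES.
Since E[X] < 1, there exists a 4-coloring of K_{14} with no monochromatic K_4; hence R_4(4) > 14.

E[X] = 1001/1024 ≈ 0.977539; E[X] < 1, so R_4(4) > 14.


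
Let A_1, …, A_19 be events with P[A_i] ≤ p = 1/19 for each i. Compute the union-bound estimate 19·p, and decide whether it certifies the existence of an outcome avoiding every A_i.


Union bound: P[∪_{i=1}^{19} A_i] ≤ Σ_i P[A_i] ≤ 19·p = 19·(1/19) = 1.
Numerically: 1 ≈ 1.000000.
Is 1 < 1? NO.
Since the bound 1 is ≥ 1, the union bound is uninformative here; it does NOT by itself certify existence.

19·p = 1 ≈ 1.000000; existence NOT certified by the union bound.


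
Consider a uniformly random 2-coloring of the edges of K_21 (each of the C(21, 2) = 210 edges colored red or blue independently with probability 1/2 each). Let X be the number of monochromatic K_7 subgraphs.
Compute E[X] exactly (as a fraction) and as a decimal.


Let X = Σ_S X_S over the C(21, 7) = 116280 subsets S of size 7, where X_S = 1 if the K_7 on S is monochromatic.
For a fixed S, the K_7 on S has C(7, 2) = 21 edges. P[all 21 edges red] = (1/2)^21, and likewise for blue, so P[monochromatic] = 2·(1/2)^21 = 2^{1 − 21} = 1/1048576.
By linearity: E[X] = C(21, 7) · 2^{1 − 21} = 116280 · 1/1048576 = 14535/131072.
Numerically: E[X] ≈ 0.110893.

E[X] = C(21,7)·2^(1−C(7,2)) = 14535/131072 ≈ 0.110893.


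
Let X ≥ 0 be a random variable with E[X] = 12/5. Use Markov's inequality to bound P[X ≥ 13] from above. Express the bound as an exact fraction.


μ = E[X] = 12/5, a = 13.
Markov: P[X ≥ 13] ≤ μ/a = (12/5)/13 = 12/65.
Numerically: ≈ 0.1846.
(Since a = 13 > μ = 2.4000, the bound 12/65 is < 1 and informative.)

P[X ≥ 13] ≤ 12/65 ≈ 0.1846.


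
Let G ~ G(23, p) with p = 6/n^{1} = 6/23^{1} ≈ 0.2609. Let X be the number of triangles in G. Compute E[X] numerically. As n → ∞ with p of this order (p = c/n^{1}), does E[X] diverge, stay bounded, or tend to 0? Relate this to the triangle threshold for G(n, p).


Number of potential triangles: C(23, 3) = 1771.
Each occurs with probability p³ ≈ (0.2609)³ ≈ 1.775294e-02.
By linearity: E[X] = C(23, 3)·p³ ≈ 1771 · 1.775294e-02 ≈ 31.4405.
Here α = 1, so p = 6/n is exactly at the triangle threshold p ~ 1/n. Asymptotically E[X] → c³/6 = 6³/6 = 36 ≈ 36.0000, a bounded constant. In this regime the triangle count is asymptotically Poisson(c³/6).

E[X] ≈ 31.4405; in regime p = Θ(1/n^{1}) E[X] stays bounded (at the triangle threshold p ~ 1/n).


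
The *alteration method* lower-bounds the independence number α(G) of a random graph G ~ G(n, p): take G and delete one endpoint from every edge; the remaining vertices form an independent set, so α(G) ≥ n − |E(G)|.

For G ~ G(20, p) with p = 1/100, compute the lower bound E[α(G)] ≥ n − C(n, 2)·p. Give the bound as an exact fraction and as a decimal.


E[|E(G)|] = C(20, 2)·p = 190 · (1/100) = 19/10.
E[α(G)] ≥ n − E[|E(G)|] = 20 − 19/10 = 181/10.
Numerically: ≈ 18.100.
(This is only a lower bound; the true E[α(G)] may be larger.)

E[α(G)] ≥ 181/10 ≈ 18.100.


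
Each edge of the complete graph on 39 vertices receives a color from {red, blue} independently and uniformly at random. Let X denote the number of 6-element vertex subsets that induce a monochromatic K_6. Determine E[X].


Let X = Σ_S X_S over the C(39, 6) = 3262623 subsets S of size 6, where X_S = 1 if the K_6 on S is monochromatic.
For a fixed S, the K_6 on S has C(6, 2) = 15 edges. P[all 15 edges red] = (1/2)^15, and likewise for blue, so P[monochromatic] = 2·(1/2)^15 = 2^{1 − 15} = 1/16384.
By linearity of expectation: E[X] = C(39, 6) · 2^{1 − 15} = 3262623 · 1/16384 = 3262623/16384.
Numerically: E[X] ≈ 199.13470.

E[X] = C(39,6)·2^(1−C(6,2)) = 3262623/16384 ≈ 199.13470.


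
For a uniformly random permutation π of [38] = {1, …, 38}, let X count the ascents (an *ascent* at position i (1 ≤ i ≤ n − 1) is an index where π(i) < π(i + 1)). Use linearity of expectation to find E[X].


Write X = Σ X_I over i = 1, …, 37, with X_I the indicator of one ascent.
There are 37 indicators.
For each fixed i, the pair (π(i), π(i+1)) is a uniformly random ordered pair of distinct values from {1, …, 38}; by symmetry P[π(i) < π(i+1)] = 1/2.
By linearity: E[X] = 37 · (1/2) = (38 − 1) · (1/2) = 37/2 ≈ 18.5000.

E[X] = 37/2 = 18.5000.


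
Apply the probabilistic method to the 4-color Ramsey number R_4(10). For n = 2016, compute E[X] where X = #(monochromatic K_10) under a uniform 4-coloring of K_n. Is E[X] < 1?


E[X] = C(2016, 10) · 4^{1 − 45} = 298835995845288230309989008 · 4^{−44} = 298835995845288230309989008/309485009821345068724781056.
As a reduced fraction: E[X] = 18677249740330514394374313/19342813113834066795298816 ≈ 0.965591.
Is E[X] < 1? YES.
Since E[X] < 1, there exists a 4-coloring of K_{2016} with no monochromatic K_10; hence R_4(10) > 2016.

E[X] = 18677249740330514394374313/19342813113834066795298816 ≈ 0.965591; E[X] < 1, so R_4(10) > 2016.


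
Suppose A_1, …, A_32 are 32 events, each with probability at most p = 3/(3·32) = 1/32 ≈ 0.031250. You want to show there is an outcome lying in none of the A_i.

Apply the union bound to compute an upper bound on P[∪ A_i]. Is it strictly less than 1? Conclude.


Union bound: P[∪_{i=1}^{32} A_i] ≤ Σ_i P[A_i] ≤ 32·p = 32·(1/32) = 1.
Numerically: 1 ≈ 1.000000.
Is 1 < 1? NO.
Since the bound 1 is ≥ 1, the union bound is uninformative here; it does NOT by itself certify existence.

32·p = 1 ≈ 1.000000; existence NOT certified by the union bound.


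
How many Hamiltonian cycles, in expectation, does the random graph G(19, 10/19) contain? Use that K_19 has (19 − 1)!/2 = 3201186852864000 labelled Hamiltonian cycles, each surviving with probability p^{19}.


K_19 has (19 − 1)!/2 = 3201186852864000 labelled Hamiltonian cycles.
For each such Hamiltonian cycle H, let X_H = 1 if all 19 edges of H are present in G. Then P[X_H = 1] = p^{19} = (10/19)^{19} = 10000000000000000000/1978419655660313589123979.
By linearity of expectation: E[X] = Σ_H E[X_H] = 3201186852864000 · p^{19} = 3201186852864000 · 10000000000000000000/1978419655660313589123979 = 32011868528640000000000000000000000/1978419655660313589123979.
Numerically: E[X] ≈ 1.61805e+10.

E[X] = 3201186852864000 · (10/19)^{19} = 32011868528640000000000000000000000/1978419655660313589123979 ≈ 1.61805e+10.


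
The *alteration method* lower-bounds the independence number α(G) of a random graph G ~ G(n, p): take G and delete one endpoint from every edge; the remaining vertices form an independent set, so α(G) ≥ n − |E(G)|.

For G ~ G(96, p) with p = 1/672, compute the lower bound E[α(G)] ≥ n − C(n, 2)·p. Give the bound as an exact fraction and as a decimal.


E[|E(G)|] = C(96, 2)·p = 4560 · (1/672) = 95/14.
E[α(G)] ≥ n − E[|E(G)|] = 96 − 95/14 = 1249/14.
Numerically: ≈ 89.2143.
(This is only a lower bound; the true E[α(G)] may be larger.)

E[α(G)] ≥ 1249/14 ≈ 89.2143.


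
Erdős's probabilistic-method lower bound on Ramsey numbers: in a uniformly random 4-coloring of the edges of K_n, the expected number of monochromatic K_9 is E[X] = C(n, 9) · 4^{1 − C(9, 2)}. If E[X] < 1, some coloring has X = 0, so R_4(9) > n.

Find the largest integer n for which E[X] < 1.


We need C(n, 9) · 4^{1 − 36} < 1, i.e. C(n, 9) < 4^{36 − 1} = 1180591620717411303424.
Check values of n near the boundary:
  n = 909: C(909, 9) = 1122169012923711463931; 1122169012923711463931 < 1180591620717411303424? YES
  n = 910: C(910, 9) = 1133378248346922788210; 1133378248346922788210 < 1180591620717411303424? YES
  n = 911: C(911, 9) = 1144686900492291197405; 1144686900492291197405 < 1180591620717411303424? YES
  n = 912: C(912, 9) = 1156095740032081475120; 1156095740032081475120 < 1180591620717411303424? YES
  n = 913: C(913, 9) = 1167605542753639808390; 1167605542753639808390 < 1180591620717411303424? YES
  n = 914: C(914, 9) = 1179217089587653905932; 1179217089587653905932 < 1180591620717411303424? YES
  n = 915: C(915, 9) = 1190931166636537885130; 1190931166636537885130 < 1180591620717411303424? NO
The largest n with C(n, 9) < 1180591620717411303424 is n = 914 (where E[X] = 294804272396913476483/295147905179352825856 ≈ 0.999). Hence R_4(9) > 914, i.e. R_4(9) ≥ 915.

Largest n = 914; hence R_4(9) > 914.


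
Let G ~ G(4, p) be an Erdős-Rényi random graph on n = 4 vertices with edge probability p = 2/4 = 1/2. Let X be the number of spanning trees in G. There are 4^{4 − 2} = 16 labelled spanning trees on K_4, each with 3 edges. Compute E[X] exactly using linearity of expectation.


K_4 has 4^{4 − 2} = 16 labelled spanning trees.
For each such spanning tree H, let X_H = 1 if all 3 edges of H are present in G. Then P[X_H = 1] = p^{3} = (1/2)^{3} = 1/8.
By linearity: E[X] = Σ_H E[X_H] = 16 · p^{3} = 16 · 1/8 = 2.
Numerically: E[X] ≈ 2.

E[X] = 16 · (1/2)^{3} = 2 ≈ 2.


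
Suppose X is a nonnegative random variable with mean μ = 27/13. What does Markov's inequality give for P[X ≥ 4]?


μ = E[X] = 27/13, a = 4.
Markov: P[X ≥ 4] ≤ μ/a = (27/13)/4 = 27/52.
Numerically: ≈ 0.51923.
(Since a = 4 > μ = 2.07692, the bound 27/52 is < 1 and informative.)

P[X ≥ 4] ≤ 27/52 ≈ 0.51923.


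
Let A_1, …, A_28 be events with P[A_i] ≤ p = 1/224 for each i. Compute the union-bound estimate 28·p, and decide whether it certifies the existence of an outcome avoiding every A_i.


Union bound: P[∪_{i=1}^{28} A_i] ≤ Σ_i P[A_i] ≤ 28·p = 28·(1/224) = 1/8.
Numerically: 1/8 ≈ 0.125.
Is 1/8 < 1? YES.
Since P[∪ A_i] ≤ 1/8 < 1, the complement has P[∩ A_i^c] ≥ 1 − 1/8 = 7/8 > 0, so some outcome avoids every A_i.

28·p = 1/8 ≈ 0.125; existence CERTIFIED by the union bound.


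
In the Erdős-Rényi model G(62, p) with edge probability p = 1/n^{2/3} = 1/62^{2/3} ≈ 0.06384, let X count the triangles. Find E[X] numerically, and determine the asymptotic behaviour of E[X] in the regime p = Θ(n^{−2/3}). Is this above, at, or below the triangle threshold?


Number of potential triangles: C(62, 3) = 37820.
Each occurs with probability p³ ≈ (0.06384)³ ≈ 2.601457e-04.
By linearity: E[X] = C(62, 3)·p³ ≈ 37820 · 2.601457e-04 ≈ 9.8387.
Since α = 2/3 < 1, p = c/n^{2/3} ≫ 1/n is above the triangle threshold p ~ 1/n. Asymptotically E[X] ~ (c³/6)·n^{3(1−α)} = (1³/6)·n^{1} → ∞; triangles are abundant w.h.p.

E[X] ≈ 9.8387; in regime p = Θ(1/n^{2/3}) E[X] diverges (above the triangle threshold p ~ 1/n).


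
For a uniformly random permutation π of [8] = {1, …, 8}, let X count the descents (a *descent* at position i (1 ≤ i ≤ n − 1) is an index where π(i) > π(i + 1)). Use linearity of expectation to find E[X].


Write X = Σ X_I over i = 1, …, 7, with X_I the indicator of one descent.
There are 7 indicators.
For each fixed i, the pair (π(i), π(i+1)) is a uniformly random ordered pair of distinct values from {1, …, 8}; by symmetry P[π(i) > π(i+1)] = 1/2.
By linearity: E[X] = 7 · (1/2) = (8 − 1) · (1/2) = 7/2 ≈ 3.500000.

E[X] = 7/2 = 3.500000.


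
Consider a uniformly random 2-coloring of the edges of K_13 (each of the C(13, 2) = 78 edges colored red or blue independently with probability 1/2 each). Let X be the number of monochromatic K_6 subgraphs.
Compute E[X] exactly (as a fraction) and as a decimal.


Let X = Σ_S X_S over the C(13, 6) = 1716 subsets S of size 6, where X_S = 1 if the K_6 on S is monochromatic.
For a fixed S, the K_6 on S has C(6, 2) = 15 edges. P[all 15 edges red] = (1/2)^15, and likewise for blue, so P[monochromatic] = 2·(1/2)^15 = 2^{1 − 15} = 1/16384.
By linearity: E[X] = C(13, 6) · 2^{1 − 15} = 1716 · 1/16384 = 429/4096.
Numerically: E[X] ≈ 0.105.

E[X] = C(13,6)·2^(1−C(6,2)) = 429/4096 ≈ 0.105.


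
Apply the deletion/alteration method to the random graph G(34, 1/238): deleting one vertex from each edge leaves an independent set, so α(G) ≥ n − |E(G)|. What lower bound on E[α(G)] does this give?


E[|E(G)|] = C(34, 2)·p = 561 · (1/238) = 33/14.
E[α(G)] ≥ n − E[|E(G)|] = 34 − 33/14 = 443/14.
Numerically: ≈ 31.642857.
(This is only a lower bound; the true E[α(G)] may be larger.)

E[α(G)] ≥ 443/14 ≈ 31.642857.


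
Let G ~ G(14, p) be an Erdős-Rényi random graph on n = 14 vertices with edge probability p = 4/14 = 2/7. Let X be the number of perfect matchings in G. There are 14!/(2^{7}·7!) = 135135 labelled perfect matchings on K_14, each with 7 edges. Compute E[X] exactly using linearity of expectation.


K_14 has 14!/(2^{7}·7!) = 135135 labelled perfect matchings.
For each such perfect matching H, let X_H = 1 if all 7 edges of H are present in G. Then P[X_H = 1] = p^{7} = (2/7)^{7} = 128/823543.
Summing the indicators: E[X] = Σ_H E[X_H] = 135135 · p^{7} = 135135 · 128/823543 = 2471040/117649.
Numerically: E[X] ≈ 21.003.

E[X] = 135135 · (2/7)^{7} = 2471040/117649 ≈ 21.003.


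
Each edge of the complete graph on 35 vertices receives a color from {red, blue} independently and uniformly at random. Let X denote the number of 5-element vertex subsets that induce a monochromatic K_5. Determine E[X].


Let X = Σ_S X_S over the C(35, 5) = 324632 subsets S of size 5, where X_S = 1 if the K_5 on S is monochromatic.
For a fixed S, the K_5 on S has C(5, 2) = 10 edges. P[all 10 edges red] = (1/2)^10, and likewise for blue, so P[monochromatic] = 2·(1/2)^10 = 2^{1 − 10} = 1/512.
Summing: E[X] = C(35, 5) · 2^{1 − 10} = 324632 · 1/512 = 40579/64.
Numerically: E[X] ≈ 634.0469.

E[X] = C(35,5)·2^(1−C(5,2)) = 40579/64 ≈ 634.0469.


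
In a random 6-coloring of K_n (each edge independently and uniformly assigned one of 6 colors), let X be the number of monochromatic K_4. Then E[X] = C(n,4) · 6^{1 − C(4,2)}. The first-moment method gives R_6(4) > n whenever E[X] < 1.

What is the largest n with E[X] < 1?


We need C(n, 4) · 6^{1 − 6} < 1, i.e. C(n, 4) < 6^{6 − 1} = 7776.
Check values of n near the boundary:
  n = 16: C(16, 4) = 1820; 1820 < 7776? YES
  n = 17: C(17, 4) = 2380; 2380 < 7776? YES
  n = 18: C(18, 4) = 3060; 3060 < 7776? YES
  n = 19: C(19, 4) = 3876; 3876 < 7776? YES
  n = 20: C(20, 4) = 4845; 4845 < 7776? YES
  n = 21: C(21, 4) = 5985; 5985 < 7776? YES
  n = 22: C(22, 4) = 7315; 7315 < 7776? YES
  n = 23: C(23, 4) = 8855; 8855 < 7776? NO
The largest n with C(n, 4) < 7776 is n = 22 (where E[X] = 7315/7776 ≈ 0.9407150). Hence R_6(4) > 22, i.e. R_6(4) ≥ 23.

Largest n = 22; hence R_6(4) > 22.


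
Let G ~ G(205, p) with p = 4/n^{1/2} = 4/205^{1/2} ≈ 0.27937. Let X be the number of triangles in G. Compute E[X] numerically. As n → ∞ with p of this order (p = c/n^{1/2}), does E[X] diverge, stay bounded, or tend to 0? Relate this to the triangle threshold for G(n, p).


Number of potential triangles: C(205, 3) = 1414910.
Each occurs with probability p³ ≈ (0.27937)³ ≈ 2.1804653e-02.
By linearity: E[X] = C(205, 3)·p³ ≈ 1414910 · 2.1804653e-02 ≈ 30851.62177.
Since α = 1/2 < 1, p = c/n^{1/2} ≫ 1/n is above the triangle threshold p ~ 1/n. Asymptotically E[X] ~ (c³/6)·n^{3(1−α)} = (4³/6)·n^{1.5} → ∞; triangles are abundant w.h.p.

E[X] ≈ 30851.62177; in regime p = Θ(1/n^{1/2}) E[X] diverges (above the triangle threshold p ~ 1/n).


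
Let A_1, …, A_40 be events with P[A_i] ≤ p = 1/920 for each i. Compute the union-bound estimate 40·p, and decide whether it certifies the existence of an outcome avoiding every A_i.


Union bound: P[∪_{i=1}^{40} A_i] ≤ Σ_i P[A_i] ≤ 40·p = 40·(1/920) = 1/23.
Numerically: 1/23 ≈ 0.04348.
Is 1/23 < 1? YES.
Since P[∪ A_i] ≤ 1/23 < 1, the complement has P[∩ A_i^c] ≥ 1 − 1/23 = 22/23 > 0, so some outcome avoids every A_i.

40·p = 1/23 ≈ 0.04348; existence CERTIFIED by the union bound.


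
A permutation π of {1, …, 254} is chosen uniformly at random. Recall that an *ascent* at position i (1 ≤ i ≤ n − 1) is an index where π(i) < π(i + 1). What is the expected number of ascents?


Write X = Σ X_I over i = 1, …, 253, with X_I the indicator of one ascent.
There are 253 indicators.
For each fixed i, the pair (π(i), π(i+1)) is a uniformly random ordered pair of distinct values from {1, …, 254}; by symmetry P[π(i) < π(i+1)] = 1/2.
By linearity: E[X] = 253 · (1/2) = (254 − 1) · (1/2) = 253/2 ≈ 126.500.

E[X] = 253/2 = 126.500.


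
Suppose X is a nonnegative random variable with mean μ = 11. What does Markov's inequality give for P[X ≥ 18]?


μ = E[X] = 11, a = 18.
Markov: P[X ≥ 18] ≤ μ/a = (11)/18 = 11/18.
Numerically: ≈ 0.611111.
(Since a = 18 > μ = 11.000000, the bound 11/18 is < 1 and informative.)

P[X ≥ 18] ≤ 11/18 ≈ 0.611111.


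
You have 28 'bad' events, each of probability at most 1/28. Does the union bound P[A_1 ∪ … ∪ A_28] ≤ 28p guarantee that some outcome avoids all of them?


Union bound: P[∪_{i=1}^{28} A_i] ≤ Σ_i P[A_i] ≤ 28·p = 28·(1/28) = 1.
Numerically: 1 ≈ 1.000000.
Is 1 < 1? NO.
Since the bound 1 is ≥ 1, the union bound is uninformative here; it does NOT by itself certify existence.

28·p = 1 ≈ 1.000000; existence NOT certified by the union bound.


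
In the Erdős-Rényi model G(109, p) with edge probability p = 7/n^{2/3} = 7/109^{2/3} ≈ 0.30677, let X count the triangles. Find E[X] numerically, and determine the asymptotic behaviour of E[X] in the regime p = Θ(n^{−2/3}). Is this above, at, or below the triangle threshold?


Number of potential triangles: C(109, 3) = 209934.
Each occurs with probability p³ ≈ (0.30677)³ ≈ 2.8869624e-02.
By linearity: E[X] = C(109, 3)·p³ ≈ 209934 · 2.8869624e-02 ≈ 6060.71560.
Since α = 2/3 < 1, p = c/n^{2/3} ≫ 1/n is above the triangle threshold p ~ 1/n. Asymptotically E[X] ~ (c³/6)·n^{3(1−α)} = (7³/6)·n^{1} → ∞; triangles are abundant w.h.p.

E[X] ≈ 6060.71560; in regime p = Θ(1/n^{2/3}) E[X] diverges (above the triangle threshold p ~ 1/n).


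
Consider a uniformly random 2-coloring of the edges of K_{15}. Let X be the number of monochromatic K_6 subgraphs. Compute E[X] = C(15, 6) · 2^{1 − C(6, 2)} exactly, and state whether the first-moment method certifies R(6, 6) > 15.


E[X] = C(15, 6) · 2^{1 − 15} = 5005 · 2^{−14} = 5005/16384.
As a reduced fraction: E[X] = 5005/16384 ≈ 0.305481.
Is E[X] < 1? YES.
Since E[X] < 1, there exists a 2-coloring of K_{15} with no monochromatic K_6; hence R(6, 6) > 15.

E[X] = 5005/16384 ≈ 0.305481; E[X] < 1, so R(6, 6) > 15.


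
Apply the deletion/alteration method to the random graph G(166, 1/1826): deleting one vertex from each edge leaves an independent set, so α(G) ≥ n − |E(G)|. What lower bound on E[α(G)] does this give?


E[|E(G)|] = C(166, 2)·p = 13695 · (1/1826) = 15/2.
E[α(G)] ≥ n − E[|E(G)|] = 166 − 15/2 = 317/2.
Numerically: ≈ 158.5000.
(This is only a lower bound; the true E[α(G)] may be larger.)

E[α(G)] ≥ 317/2 ≈ 158.5000.
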